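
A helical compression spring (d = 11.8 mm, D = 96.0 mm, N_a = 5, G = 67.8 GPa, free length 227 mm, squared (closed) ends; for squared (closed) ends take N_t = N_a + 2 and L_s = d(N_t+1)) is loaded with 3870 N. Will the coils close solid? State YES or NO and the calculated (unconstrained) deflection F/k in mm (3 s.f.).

NO, δ = 104 mm

k = Gd⁴/(8D³N_a) = (67.8×10³)(11.8⁴)/(8·96.0³·5) = 37.144 N/mm
N_t = 7; L_s = 11.8·8 = 94.4 mm; δ_solid = L₀ − L_s = 227 − 94.4 = 132.6 mm
δ = F/k = 3870/37.144 = 104.19 mm
δ < δ_solid → spring does not go solid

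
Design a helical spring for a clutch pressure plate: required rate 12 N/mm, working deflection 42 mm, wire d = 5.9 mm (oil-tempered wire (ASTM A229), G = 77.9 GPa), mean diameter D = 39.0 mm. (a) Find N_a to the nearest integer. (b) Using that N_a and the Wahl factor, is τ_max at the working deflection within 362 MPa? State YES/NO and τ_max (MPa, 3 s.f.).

(a) 17 coils; (b) YES, τ_max = 292 MPa

N_a = Gd⁴/(8D³k) = (77.9×10³)(5.9⁴)/(8·39.0³·12) = 16.58 → N_a = 17
Actual rate k = Gd⁴/(8D³·17) = 11.701 N/mm
Working load F = kδ = 11.701·42 = 491.43 N
C = 39.0/5.9 = 6.6102; K_W = (4C−1)/(4C−4)+0.615/C = 1.2267
τ_max = K_W·8FD/(πd³) = 1.2267·237.64 = 291.51 MPa
τ_max ≤ 362 MPa → acceptable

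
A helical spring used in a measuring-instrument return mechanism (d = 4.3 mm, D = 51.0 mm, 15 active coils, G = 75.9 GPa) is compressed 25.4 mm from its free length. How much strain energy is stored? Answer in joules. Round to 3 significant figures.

k = Gd⁴/(8D³N_a) = (75.9×10³)(4.3⁴)/(8·51.0³·15) = 1.6301 N/mm
U = ½kδ² = 0.5 × 1.6301 × 25.4² = 525.85 N·mm = 0.52585 J

0.526 J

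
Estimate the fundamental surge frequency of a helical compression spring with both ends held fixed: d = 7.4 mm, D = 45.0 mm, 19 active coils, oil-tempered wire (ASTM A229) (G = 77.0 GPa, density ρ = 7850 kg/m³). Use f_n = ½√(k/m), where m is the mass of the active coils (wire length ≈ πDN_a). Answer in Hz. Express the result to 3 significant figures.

k = Gd⁴/(8D³N_a) = (77.0×10³)(7.4⁴)/(8·45.0³·19) = 16.67 N/mm = 16670 N/m
Wire length L = πDN_a = π·45.0·19 = 2686.1 mm
m = ρ·(πd²/4)·L = 7850 × 43.008×10⁻⁶ m² × 2.6861 m = 0.90686 kg
f_n = ½√(k/m) = 0.5·√(16670/0.90686) = 0.5·√(18382) = 67.79 Hz

67.8 Hz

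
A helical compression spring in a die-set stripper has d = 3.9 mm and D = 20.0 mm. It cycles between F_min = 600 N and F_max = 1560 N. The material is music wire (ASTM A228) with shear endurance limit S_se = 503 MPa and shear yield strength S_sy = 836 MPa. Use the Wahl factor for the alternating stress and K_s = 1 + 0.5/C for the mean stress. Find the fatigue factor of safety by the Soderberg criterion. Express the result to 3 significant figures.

0.438

C = D/d = 20.0/3.9 = 5.1282; K_W = (4C−1)/(4C−4)+0.615/C = 1.3016; K_s = 1+0.5/C = 1.0975
F_a = (F_max−F_min)/2 = 480 N; F_m = (F_max+F_min)/2 = 1080 N
τ_a = K_W·8F_aD/(πd³) = 1.3016 × 412.11 = 536.41 MPa
τ_m = K_s·8F_mD/(πd³) = 1.0975 × 927.26 = 1017.7 MPa
Soderberg: 1/n_f = τ_a/S_se + τ_m/S_sy = 536.41/503 + 1017.7/836 = 1.06642 + 1.21730 = 2.2837
n_f = 1/2.2837 = 0.4379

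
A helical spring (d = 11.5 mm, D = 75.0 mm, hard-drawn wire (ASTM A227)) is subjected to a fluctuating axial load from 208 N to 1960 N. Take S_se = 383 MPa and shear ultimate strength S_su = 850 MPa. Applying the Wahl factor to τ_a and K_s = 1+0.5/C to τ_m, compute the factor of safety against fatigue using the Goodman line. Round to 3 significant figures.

1.90

C = D/d = 75.0/11.5 = 6.5217; K_W = (4C−1)/(4C−4)+0.615/C = 1.2301; K_s = 1+0.5/C = 1.0767
F_a = (F_max−F_min)/2 = 876 N; F_m = (F_max+F_min)/2 = 1084 N
τ_a = K_W·8F_aD/(πd³) = 1.2301 × 110 = 135.32 MPa
τ_m = K_s·8F_mD/(πd³) = 1.0767 × 136.12 = 146.56 MPa
Goodman: 1/n_f = τ_a/S_se + τ_m/S_su = 135.32/383 + 146.56/850 = 0.35332 + 0.17242 = 0.52574
n_f = 1/0.52574 = 1.902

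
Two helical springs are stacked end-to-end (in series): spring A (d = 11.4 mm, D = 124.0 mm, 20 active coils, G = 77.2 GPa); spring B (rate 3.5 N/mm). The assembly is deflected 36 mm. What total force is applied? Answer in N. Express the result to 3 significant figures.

69.3 N

k_A = Gd⁴/(8D³N_a) = (77.2×10³)(11.4⁴)/(8·124.0³·20) = 4.2742 N/mm
Series: 1/k_eq = 1/4.2742 + 1/3.5 = 0.51968; k_eq = 1.9243 N/mm
F = k_eq·δ = 1.9243·36 = 69.274 N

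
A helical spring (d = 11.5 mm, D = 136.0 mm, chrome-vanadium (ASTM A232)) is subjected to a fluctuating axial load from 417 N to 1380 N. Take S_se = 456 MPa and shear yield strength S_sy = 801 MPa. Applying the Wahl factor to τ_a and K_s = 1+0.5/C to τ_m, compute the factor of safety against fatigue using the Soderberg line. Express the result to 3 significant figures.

C = D/d = 136.0/11.5 = 11.8261; K_W = (4C−1)/(4C−4)+0.615/C = 1.1213; K_s = 1+0.5/C = 1.0423
F_a = (F_max−F_min)/2 = 481.5 N; F_m = (F_max+F_min)/2 = 898.5 N
τ_a = K_W·8F_aD/(πd³) = 1.1213 × 109.64 = 122.94 MPa
τ_m = K_s·8F_mD/(πd³) = 1.0423 × 204.6 = 213.25 MPa
Soderberg: 1/n_f = τ_a/S_se + τ_m/S_sy = 122.94/456 + 213.25/801 = 0.26961 + 0.26623 = 0.53584
n_f = 1/0.53584 = 1.866

1.87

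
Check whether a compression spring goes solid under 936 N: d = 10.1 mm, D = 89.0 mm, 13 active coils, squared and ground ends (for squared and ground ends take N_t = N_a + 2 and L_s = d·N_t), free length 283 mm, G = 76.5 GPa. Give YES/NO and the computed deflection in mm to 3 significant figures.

k = Gd⁴/(8D³N_a) = (76.5×10³)(10.1⁴)/(8·89.0³·13) = 10.858 N/mm
N_t = 15; L_s = 10.1·15 = 151.5 mm; δ_solid = L₀ − L_s = 283 − 151.5 = 131.5 mm
δ = F/k = 936/10.858 = 86.205 mm
δ < δ_solid → spring does not go solid

NO, δ = 86.2 mm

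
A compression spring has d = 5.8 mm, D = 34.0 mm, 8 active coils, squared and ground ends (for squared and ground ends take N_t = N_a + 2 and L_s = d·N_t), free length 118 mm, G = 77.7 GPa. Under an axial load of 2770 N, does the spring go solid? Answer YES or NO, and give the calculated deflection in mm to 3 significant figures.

k = Gd⁴/(8D³N_a) = (77.7×10³)(5.8⁴)/(8·34.0³·8) = 34.956 N/mm
N_t = 10; L_s = 5.8·10 = 58 mm; δ_solid = L₀ − L_s = 118 − 58 = 60 mm
δ = F/k = 2770/34.956 = 79.243 mm
δ ≥ δ_solid → spring goes solid

YES, δ = 79.2 mm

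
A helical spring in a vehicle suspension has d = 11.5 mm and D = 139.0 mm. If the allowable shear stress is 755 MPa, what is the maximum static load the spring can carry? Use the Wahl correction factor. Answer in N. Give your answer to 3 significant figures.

C = D/d = 139.0/11.5 = 12.0870
K_W = (4C−1)/(4C−4) + 0.615/C = 47.348/44.348 + 0.0509 = 1.1185
τ_max = K·8FD/(πd³) → F_max = τ_allow·πd³/(8DK)
F_max = 755·π·11.5³/(8·139.0·1.1185) = 3.6074e+06/1243.8 = 2900.3 N

2900 N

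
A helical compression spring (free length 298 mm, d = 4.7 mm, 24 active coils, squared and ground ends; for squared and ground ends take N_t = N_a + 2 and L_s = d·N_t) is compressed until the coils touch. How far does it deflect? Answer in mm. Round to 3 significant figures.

N_t = 26; L_s = 4.7·26 = 122.2 mm
δ_solid = L₀ − L_s = 298 − 122.2 = 175.8 mm

176 mm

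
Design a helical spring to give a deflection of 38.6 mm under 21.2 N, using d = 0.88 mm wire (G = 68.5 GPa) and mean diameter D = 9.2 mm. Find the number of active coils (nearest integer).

Required rate k = F/δ = 21.2/38.6 = 0.54922 N/mm
N_a = Gd⁴/(8D³k) = (68.5×10³ × 0.88⁴)/(8 × 9.2³ × 0.54922)
    = 41079.1 / 3421.39 = 12.01 → 12 coils

12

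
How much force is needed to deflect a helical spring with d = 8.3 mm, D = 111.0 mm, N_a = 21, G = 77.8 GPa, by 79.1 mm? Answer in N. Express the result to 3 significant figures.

127 N

k = Gd⁴/(8D³N_a) = (77.8×10³)(8.3⁴)/(8·111.0³·21) = 1.607 N/mm
F = k·δ = 1.607 × 79.1 = 127.11 N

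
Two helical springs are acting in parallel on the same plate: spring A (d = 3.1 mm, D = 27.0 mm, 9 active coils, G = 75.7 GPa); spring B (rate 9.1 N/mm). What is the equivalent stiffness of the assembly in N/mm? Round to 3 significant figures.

k_A = Gd⁴/(8D³N_a) = (75.7×10³)(3.1⁴)/(8·27.0³·9) = 4.9331 N/mm
Parallel: k_eq = 4.9331 + 9.1 = 14.033 N/mm

14.0 N/mm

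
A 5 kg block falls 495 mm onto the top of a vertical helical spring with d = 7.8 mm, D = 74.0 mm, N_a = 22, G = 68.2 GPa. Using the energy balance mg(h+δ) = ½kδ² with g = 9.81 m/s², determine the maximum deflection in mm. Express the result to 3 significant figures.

k = Gd⁴/(8D³N_a) = (68.2×10³)(7.8⁴)/(8·74.0³·22) = 3.5396 N/mm
W = mg = 5 × 9.81 = 49.05 N
½kδ² − Wδ − Wh = 0 → δ = (W + √(W² + 2kWh))/k
δ = (49.05 + √(2405.9 + 171882))/3.5396 = (49.05 + 417.48)/3.5396 = 131.8 mm

132 mm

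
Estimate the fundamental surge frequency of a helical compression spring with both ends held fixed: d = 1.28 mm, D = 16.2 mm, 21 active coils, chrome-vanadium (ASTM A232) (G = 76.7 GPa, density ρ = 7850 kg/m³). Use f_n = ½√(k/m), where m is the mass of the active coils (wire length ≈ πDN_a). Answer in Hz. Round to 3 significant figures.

81.7 Hz

k = Gd⁴/(8D³N_a) = (76.7×10³)(1.28⁴)/(8·16.2³·21) = 0.28826 N/mm = 288.26 N/m
Wire length L = πDN_a = π·16.2·21 = 1068.8 mm
m = ρ·(πd²/4)·L = 7850 × 1.2868×10⁻⁶ m² × 1.0688 m = 0.010796 kg
f_n = ½√(k/m) = 0.5·√(288.26/0.010796) = 0.5·√(26700) = 81.701 Hz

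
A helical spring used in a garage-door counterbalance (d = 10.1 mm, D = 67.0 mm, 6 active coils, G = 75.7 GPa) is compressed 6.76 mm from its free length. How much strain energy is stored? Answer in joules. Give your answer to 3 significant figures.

k = Gd⁴/(8D³N_a) = (75.7×10³)(10.1⁴)/(8·67.0³·6) = 54.565 N/mm
U = ½kδ² = 0.5 × 54.565 × 6.76² = 1246.7 N·mm = 1.2467 J

1.25 J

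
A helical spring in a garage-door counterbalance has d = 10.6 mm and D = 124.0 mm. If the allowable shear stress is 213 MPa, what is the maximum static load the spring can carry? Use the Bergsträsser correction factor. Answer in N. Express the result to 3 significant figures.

721 N

C = D/d = 124.0/10.6 = 11.6981
K_B = (4C+2)/(4C−3) = 48.792/43.792 = 1.1142
τ_max = K·8FD/(πd³) → F_max = τ_allow·πd³/(8DK)
F_max = 213·π·10.6³/(8·124.0·1.1142) = 7.9698e+05/1105.3 = 721.08 N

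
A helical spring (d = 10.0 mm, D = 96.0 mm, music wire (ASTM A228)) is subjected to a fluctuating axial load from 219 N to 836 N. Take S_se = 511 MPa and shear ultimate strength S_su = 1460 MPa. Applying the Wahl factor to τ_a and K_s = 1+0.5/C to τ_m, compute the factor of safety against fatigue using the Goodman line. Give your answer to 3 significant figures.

C = D/d = 96.0/10.0 = 9.6000; K_W = (4C−1)/(4C−4)+0.615/C = 1.1513; K_s = 1+0.5/C = 1.0521
F_a = (F_max−F_min)/2 = 308.5 N; F_m = (F_max+F_min)/2 = 527.5 N
τ_a = K_W·8F_aD/(πd³) = 1.1513 × 75.417 = 86.825 MPa
τ_m = K_s·8F_mD/(πd³) = 1.0521 × 128.95 = 135.67 MPa
Goodman: 1/n_f = τ_a/S_se + τ_m/S_su = 86.825/511 + 135.67/1460 = 0.16991 + 0.09292 = 0.26284
n_f = 1/0.26284 = 3.805

3.80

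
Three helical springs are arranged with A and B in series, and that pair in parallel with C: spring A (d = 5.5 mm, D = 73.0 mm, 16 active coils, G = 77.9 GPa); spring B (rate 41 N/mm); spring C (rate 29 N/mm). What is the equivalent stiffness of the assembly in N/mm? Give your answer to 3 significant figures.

30.4 N/mm

k_A = Gd⁴/(8D³N_a) = (77.9×10³)(5.5⁴)/(8·73.0³·16) = 1.4316 N/mm
Springs A,B series: k_AB = 1/(1/1.4316+1/41) = 1.3833 N/mm; parallel with C: k_eq = 1.3833+29 = 30.383 N/mm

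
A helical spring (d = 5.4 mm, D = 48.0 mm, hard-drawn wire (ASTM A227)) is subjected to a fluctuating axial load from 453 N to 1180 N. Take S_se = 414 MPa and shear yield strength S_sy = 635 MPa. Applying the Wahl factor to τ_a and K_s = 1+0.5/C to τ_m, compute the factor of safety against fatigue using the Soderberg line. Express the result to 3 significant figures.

0.541

C = D/d = 48.0/5.4 = 8.8889; K_W = (4C−1)/(4C−4)+0.615/C = 1.1643; K_s = 1+0.5/C = 1.0562
F_a = (F_max−F_min)/2 = 363.5 N; F_m = (F_max+F_min)/2 = 816.5 N
τ_a = K_W·8F_aD/(πd³) = 1.1643 × 282.17 = 328.51 MPa
τ_m = K_s·8F_mD/(πd³) = 1.0562 × 633.81 = 669.46 MPa
Soderberg: 1/n_f = τ_a/S_se + τ_m/S_sy = 328.51/414 + 669.46/635 = 0.79351 + 1.05426 = 1.8478
n_f = 1/1.8478 = 0.5412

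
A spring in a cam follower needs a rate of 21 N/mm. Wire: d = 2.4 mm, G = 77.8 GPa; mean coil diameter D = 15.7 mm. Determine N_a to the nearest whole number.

4

N_a = Gd⁴/(8D³k) = (77.8×10³ × 2.4⁴)/(8 × 15.7³ × 21)
    = 2.58122e+06 / 650142 = 3.97 → 4 coils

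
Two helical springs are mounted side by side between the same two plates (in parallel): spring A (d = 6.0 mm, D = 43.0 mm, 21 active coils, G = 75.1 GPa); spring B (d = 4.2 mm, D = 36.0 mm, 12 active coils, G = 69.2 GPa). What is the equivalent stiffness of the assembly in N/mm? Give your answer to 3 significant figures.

k_A = Gd⁴/(8D³N_a) = (75.1×10³)(6.0⁴)/(8·43.0³·21) = 7.2867 N/mm
k_B = Gd⁴/(8D³N_a) = (69.2×10³)(4.2⁴)/(8·36.0³·12) = 4.8076 N/mm
Parallel: k_eq = 7.2867 + 4.8076 = 12.094 N/mm

12.1 N/mm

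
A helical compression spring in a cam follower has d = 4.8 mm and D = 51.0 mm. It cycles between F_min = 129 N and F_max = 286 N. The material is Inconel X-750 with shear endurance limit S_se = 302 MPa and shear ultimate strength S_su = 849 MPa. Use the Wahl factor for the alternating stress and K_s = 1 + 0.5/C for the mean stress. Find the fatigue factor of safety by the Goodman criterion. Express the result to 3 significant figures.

C = D/d = 51.0/4.8 = 10.6250; K_W = (4C−1)/(4C−4)+0.615/C = 1.1358; K_s = 1+0.5/C = 1.0471
F_a = (F_max−F_min)/2 = 78.5 N; F_m = (F_max+F_min)/2 = 207.5 N
τ_a = K_W·8F_aD/(πd³) = 1.1358 × 92.184 = 104.7 MPa
τ_m = K_s·8F_mD/(πd³) = 1.0471 × 243.67 = 255.14 MPa
Goodman: 1/n_f = τ_a/S_se + τ_m/S_su = 104.7/302 + 255.14/849 = 0.34670 + 0.30052 = 0.64722
n_f = 1/0.64722 = 1.545

1.55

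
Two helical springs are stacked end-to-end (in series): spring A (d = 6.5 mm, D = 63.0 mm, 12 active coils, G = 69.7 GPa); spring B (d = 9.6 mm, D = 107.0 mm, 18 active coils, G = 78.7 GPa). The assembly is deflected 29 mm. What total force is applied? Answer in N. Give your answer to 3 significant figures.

63.5 N

k_A = Gd⁴/(8D³N_a) = (69.7×10³)(6.5⁴)/(8·63.0³·12) = 5.1831 N/mm
k_B = Gd⁴/(8D³N_a) = (78.7×10³)(9.6⁴)/(8·107.0³·18) = 3.7892 N/mm
Series: 1/k_eq = 1/5.1831 + 1/3.7892 = 0.45684; k_eq = 2.1889 N/mm
F = k_eq·δ = 2.1889·29 = 63.479 N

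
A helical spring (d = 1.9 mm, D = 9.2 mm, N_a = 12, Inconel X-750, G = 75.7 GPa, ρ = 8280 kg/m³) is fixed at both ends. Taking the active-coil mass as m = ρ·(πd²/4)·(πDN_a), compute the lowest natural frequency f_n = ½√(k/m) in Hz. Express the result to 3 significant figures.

637 Hz

k = Gd⁴/(8D³N_a) = (75.7×10³)(1.9⁴)/(8·9.2³·12) = 13.197 N/mm = 13197 N/m
Wire length L = πDN_a = π·9.2·12 = 346.83 mm
m = ρ·(πd²/4)·L = 8280 × 2.8353×10⁻⁶ m² × 0.34683 m = 0.0081423 kg
f_n = ½√(k/m) = 0.5·√(13197/0.0081423) = 0.5·√(1.6208e+06) = 636.55 Hz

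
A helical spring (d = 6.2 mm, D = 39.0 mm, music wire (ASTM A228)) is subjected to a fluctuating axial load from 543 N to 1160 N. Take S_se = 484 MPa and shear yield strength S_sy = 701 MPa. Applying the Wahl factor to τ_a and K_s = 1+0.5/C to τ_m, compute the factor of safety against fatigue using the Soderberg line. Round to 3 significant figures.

C = D/d = 39.0/6.2 = 6.2903; K_W = (4C−1)/(4C−4)+0.615/C = 1.2395; K_s = 1+0.5/C = 1.0795
F_a = (F_max−F_min)/2 = 308.5 N; F_m = (F_max+F_min)/2 = 851.5 N
τ_a = K_W·8F_aD/(πd³) = 1.2395 × 128.55 = 159.35 MPa
τ_m = K_s·8F_mD/(πd³) = 1.0795 × 354.83 = 383.03 MPa
Soderberg: 1/n_f = τ_a/S_se + τ_m/S_sy = 159.35/484 + 383.03/701 = 0.32923 + 0.54640 = 0.87563
n_f = 1/0.87563 = 1.142

1.14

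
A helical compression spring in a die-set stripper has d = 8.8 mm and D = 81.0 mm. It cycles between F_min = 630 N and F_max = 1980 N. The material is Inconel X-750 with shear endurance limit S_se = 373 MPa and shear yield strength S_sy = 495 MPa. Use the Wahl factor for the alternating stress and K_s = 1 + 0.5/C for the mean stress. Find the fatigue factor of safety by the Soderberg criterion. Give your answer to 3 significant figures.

C = D/d = 81.0/8.8 = 9.2045; K_W = (4C−1)/(4C−4)+0.615/C = 1.1582; K_s = 1+0.5/C = 1.0543
F_a = (F_max−F_min)/2 = 675 N; F_m = (F_max+F_min)/2 = 1305 N
τ_a = K_W·8F_aD/(πd³) = 1.1582 × 204.31 = 236.63 MPa
τ_m = K_s·8F_mD/(πd³) = 1.0543 × 394.99 = 416.45 MPa
Soderberg: 1/n_f = τ_a/S_se + τ_m/S_sy = 236.63/373 + 416.45/495 = 0.63440 + 0.84131 = 1.4757
n_f = 1/1.4757 = 0.6776

0.678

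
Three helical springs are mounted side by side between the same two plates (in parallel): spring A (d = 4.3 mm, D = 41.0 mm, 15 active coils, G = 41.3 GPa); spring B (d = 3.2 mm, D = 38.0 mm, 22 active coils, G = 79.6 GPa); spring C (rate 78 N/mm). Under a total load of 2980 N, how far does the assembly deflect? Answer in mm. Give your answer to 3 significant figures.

k_A = Gd⁴/(8D³N_a) = (41.3×10³)(4.3⁴)/(8·41.0³·15) = 1.7072 N/mm
k_B = Gd⁴/(8D³N_a) = (79.6×10³)(3.2⁴)/(8·38.0³·22) = 0.86427 N/mm
Parallel: k_eq = 1.7072 + 0.86427 + 78 = 80.571 N/mm
δ = F/k_eq = 2980/80.571 = 36.986 mm

37.0 mm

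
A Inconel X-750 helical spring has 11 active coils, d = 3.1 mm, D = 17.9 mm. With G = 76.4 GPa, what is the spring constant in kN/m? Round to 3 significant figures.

14.0 kN/m

k = Gd⁴/(8D³N_a) = (76.4×10³ × 3.1⁴) / (8 × 17.9³ × 11)
  = 7.0557e+06 / 504710 = 13.98 N/mm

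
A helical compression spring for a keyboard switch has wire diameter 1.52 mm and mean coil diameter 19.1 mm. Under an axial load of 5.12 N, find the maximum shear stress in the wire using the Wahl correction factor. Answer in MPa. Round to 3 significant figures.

79.0 MPa

Spring index C = D/d = 19.1/1.52 = 12.5658
K_W = (4C−1)/(4C−4) + 0.615/C = 49.263/46.263 + 0.0489 = 1.1138
τ₀ = 8FD/(πd³) = 8·5.12·19.1/(π·1.52³) = 782.336/11.033 = 70.911 MPa
τ_max = K·τ₀ = 1.1138 × 70.911 = 78.98 MPa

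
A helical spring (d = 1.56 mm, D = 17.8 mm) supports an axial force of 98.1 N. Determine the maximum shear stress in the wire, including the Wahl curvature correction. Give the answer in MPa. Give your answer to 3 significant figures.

Spring index C = D/d = 17.8/1.56 = 11.4103
K_W = (4C−1)/(4C−4) + 0.615/C = 44.641/41.641 + 0.0539 = 1.1259
τ₀ = 8FD/(πd³) = 8·98.1·17.8/(π·1.56³) = 13969.4/11.927 = 1171.3 MPa
τ_max = K·τ₀ = 1.1259 × 1171.3 = 1318.8 MPa

1320 MPa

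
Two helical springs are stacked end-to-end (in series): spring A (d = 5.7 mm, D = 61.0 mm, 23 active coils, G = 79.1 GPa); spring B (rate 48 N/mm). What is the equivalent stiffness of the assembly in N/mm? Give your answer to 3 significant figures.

k_A = Gd⁴/(8D³N_a) = (79.1×10³)(5.7⁴)/(8·61.0³·23) = 1.9993 N/mm
Series: 1/k_eq = 1/1.9993 + 1/48 = 0.52102; k_eq = 1.9193 N/mm

1.92 N/mm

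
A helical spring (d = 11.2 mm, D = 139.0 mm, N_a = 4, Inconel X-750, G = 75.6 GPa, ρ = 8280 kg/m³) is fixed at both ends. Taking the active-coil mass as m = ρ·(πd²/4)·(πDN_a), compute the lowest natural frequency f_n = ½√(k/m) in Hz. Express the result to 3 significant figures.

49.3 Hz

k = Gd⁴/(8D³N_a) = (75.6×10³)(11.2⁴)/(8·139.0³·4) = 13.842 N/mm = 13842 N/m
Wire length L = πDN_a = π·139.0·4 = 1746.7 mm
m = ρ·(πd²/4)·L = 8280 × 98.52×10⁻⁶ m² × 1.7467 m = 1.4249 kg
f_n = ½√(k/m) = 0.5·√(13842/1.4249) = 0.5·√(9714.5) = 49.281 Hz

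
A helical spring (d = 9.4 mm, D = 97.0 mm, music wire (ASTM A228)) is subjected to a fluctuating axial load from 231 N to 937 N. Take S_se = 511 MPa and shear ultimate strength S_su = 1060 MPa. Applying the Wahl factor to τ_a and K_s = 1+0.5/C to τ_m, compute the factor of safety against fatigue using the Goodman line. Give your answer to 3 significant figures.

C = D/d = 97.0/9.4 = 10.3191; K_W = (4C−1)/(4C−4)+0.615/C = 1.1401; K_s = 1+0.5/C = 1.0485
F_a = (F_max−F_min)/2 = 353 N; F_m = (F_max+F_min)/2 = 584 N
τ_a = K_W·8F_aD/(πd³) = 1.1401 × 104.98 = 119.68 MPa
τ_m = K_s·8F_mD/(πd³) = 1.0485 × 173.68 = 182.09 MPa
Goodman: 1/n_f = τ_a/S_se + τ_m/S_su = 119.68/511 + 182.09/1060 = 0.23422 + 0.17178 = 0.406
n_f = 1/0.406 = 2.463

2.46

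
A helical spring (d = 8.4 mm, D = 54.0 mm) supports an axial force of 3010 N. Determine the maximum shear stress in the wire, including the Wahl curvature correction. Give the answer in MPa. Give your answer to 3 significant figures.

862 MPa

Spring index C = D/d = 54.0/8.4 = 6.4286
K_W = (4C−1)/(4C−4) + 0.615/C = 24.714/21.714 + 0.0957 = 1.2338
τ₀ = 8FD/(πd³) = 8·3010·54.0/(π·8.4³) = 1.30032e+06/1862 = 698.33 MPa
τ_max = K·τ₀ = 1.2338 × 698.33 = 861.62 MPa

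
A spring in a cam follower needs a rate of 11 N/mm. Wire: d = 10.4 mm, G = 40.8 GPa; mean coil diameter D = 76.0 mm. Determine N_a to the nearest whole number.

12

N_a = Gd⁴/(8D³k) = (40.8×10³ × 10.4⁴)/(8 × 76.0³ × 11)
    = 4.77302e+08 / 3.86299e+07 = 12.36 → 12 coils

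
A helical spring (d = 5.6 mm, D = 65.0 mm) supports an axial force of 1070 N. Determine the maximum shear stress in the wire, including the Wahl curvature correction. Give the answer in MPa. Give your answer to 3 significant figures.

Spring index C = D/d = 65.0/5.6 = 11.6071
K_W = (4C−1)/(4C−4) + 0.615/C = 45.429/42.429 + 0.0530 = 1.1237
τ₀ = 8FD/(πd³) = 8·1070·65.0/(π·5.6³) = 556400/551.71 = 1008.5 MPa
τ_max = K·τ₀ = 1.1237 × 1008.5 = 1133.2 MPa

1130 MPa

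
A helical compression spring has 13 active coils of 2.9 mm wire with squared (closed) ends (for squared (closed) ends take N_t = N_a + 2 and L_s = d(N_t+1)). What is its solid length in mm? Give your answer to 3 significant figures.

46.4 mm

squared (closed) ends: N_t = N_a + 2 = 13 + 2 = 15
L_s = d·(N_t+1) = 2.9 × 16 = 46.4 mm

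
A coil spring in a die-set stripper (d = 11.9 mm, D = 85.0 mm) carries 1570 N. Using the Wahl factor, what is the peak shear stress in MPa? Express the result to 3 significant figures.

244 MPa

Spring index C = D/d = 85.0/11.9 = 7.1429
K_W = (4C−1)/(4C−4) + 0.615/C = 27.571/24.571 + 0.0861 = 1.2082
τ₀ = 8FD/(πd³) = 8·1570·85.0/(π·11.9³) = 1.0676e+06/5294.1 = 201.66 MPa
τ_max = K·τ₀ = 1.2082 × 201.66 = 243.64 MPa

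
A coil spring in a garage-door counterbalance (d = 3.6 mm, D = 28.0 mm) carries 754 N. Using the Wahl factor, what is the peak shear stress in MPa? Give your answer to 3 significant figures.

Spring index C = D/d = 28.0/3.6 = 7.7778
K_W = (4C−1)/(4C−4) + 0.615/C = 30.111/27.111 + 0.0791 = 1.1897
τ₀ = 8FD/(πd³) = 8·754·28.0/(π·3.6³) = 168896/146.57 = 1152.3 MPa
τ_max = K·τ₀ = 1.1897 × 1152.3 = 1370.9 MPa

1370 MPa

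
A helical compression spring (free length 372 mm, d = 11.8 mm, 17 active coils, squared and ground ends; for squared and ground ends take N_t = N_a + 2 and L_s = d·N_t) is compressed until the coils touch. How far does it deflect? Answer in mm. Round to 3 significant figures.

148 mm

N_t = 19; L_s = 11.8·19 = 224.2 mm
δ_solid = L₀ − L_s = 372 − 224.2 = 147.8 mm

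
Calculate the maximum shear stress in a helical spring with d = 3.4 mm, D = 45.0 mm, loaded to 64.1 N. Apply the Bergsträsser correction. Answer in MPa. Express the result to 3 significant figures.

Spring index C = D/d = 45.0/3.4 = 13.2353
K_B = (4C+2)/(4C−3) = 54.941/49.941 = 1.1001
τ₀ = 8FD/(πd³) = 8·64.1·45.0/(π·3.4³) = 23076/123.48 = 186.88 MPa
τ_max = K·τ₀ = 1.1001 × 186.88 = 205.6 MPa

206 MPa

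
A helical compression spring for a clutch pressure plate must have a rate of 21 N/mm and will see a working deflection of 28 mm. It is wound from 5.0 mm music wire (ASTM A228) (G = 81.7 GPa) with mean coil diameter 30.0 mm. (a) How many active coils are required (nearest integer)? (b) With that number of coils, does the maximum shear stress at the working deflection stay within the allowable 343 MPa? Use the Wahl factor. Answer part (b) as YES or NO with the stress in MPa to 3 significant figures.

N_a = Gd⁴/(8D³k) = (81.7×10³)(5.0⁴)/(8·30.0³·21) = 11.26 → N_a = 11
Actual rate k = Gd⁴/(8D³·11) = 21.491 N/mm
Working load F = kδ = 21.491·28 = 601.75 N
C = 30.0/5.0 = 6.0000; K_W = (4C−1)/(4C−4)+0.615/C = 1.2525
τ_max = K_W·8FD/(πd³) = 1.2525·367.76 = 460.62 MPa
τ_max > 343 MPa → exceeds allowable

(a) 11 coils; (b) NO, τ_max = 461 MPa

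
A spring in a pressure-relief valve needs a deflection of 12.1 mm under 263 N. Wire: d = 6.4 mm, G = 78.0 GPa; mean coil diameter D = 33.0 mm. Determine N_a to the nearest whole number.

Required rate k = F/δ = 263/12.1 = 21.736 N/mm
N_a = Gd⁴/(8D³k) = (78.0×10³ × 6.4⁴)/(8 × 33.0³ × 21.736)
    = 1.30862e+08 / 6.24888e+06 = 20.94 → 21 coils

21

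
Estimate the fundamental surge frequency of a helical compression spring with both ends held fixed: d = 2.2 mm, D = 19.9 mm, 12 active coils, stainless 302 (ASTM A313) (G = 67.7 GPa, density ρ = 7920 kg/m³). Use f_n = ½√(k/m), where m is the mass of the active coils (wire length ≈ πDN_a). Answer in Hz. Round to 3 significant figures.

152 Hz

k = Gd⁴/(8D³N_a) = (67.7×10³)(2.2⁴)/(8·19.9³·12) = 2.0963 N/mm = 2096.3 N/m
Wire length L = πDN_a = π·19.9·12 = 750.21 mm
m = ρ·(πd²/4)·L = 7920 × 3.8013×10⁻⁶ m² × 0.75021 m = 0.022586 kg
f_n = ½√(k/m) = 0.5·√(2096.3/0.022586) = 0.5·√(92812) = 152.33 Hz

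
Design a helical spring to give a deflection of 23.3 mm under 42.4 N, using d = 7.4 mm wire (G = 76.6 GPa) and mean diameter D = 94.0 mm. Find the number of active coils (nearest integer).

19

Required rate k = F/δ = 42.4/23.3 = 1.8197 N/mm
N_a = Gd⁴/(8D³k) = (76.6×10³ × 7.4⁴)/(8 × 94.0³ × 1.8197)
    = 2.29697e+08 / 1.20916e+07 = 19 → 19 coils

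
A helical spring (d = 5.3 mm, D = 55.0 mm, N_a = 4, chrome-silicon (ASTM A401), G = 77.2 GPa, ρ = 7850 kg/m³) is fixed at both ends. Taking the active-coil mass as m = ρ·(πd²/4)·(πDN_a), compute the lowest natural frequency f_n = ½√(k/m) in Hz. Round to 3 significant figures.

k = Gd⁴/(8D³N_a) = (77.2×10³)(5.3⁴)/(8·55.0³·4) = 11.441 N/mm = 11441 N/m
Wire length L = πDN_a = π·55.0·4 = 691.15 mm
m = ρ·(πd²/4)·L = 7850 × 22.062×10⁻⁶ m² × 0.69115 m = 0.1197 kg
f_n = ½√(k/m) = 0.5·√(11441/0.1197) = 0.5·√(95587) = 154.59 Hz

155 Hz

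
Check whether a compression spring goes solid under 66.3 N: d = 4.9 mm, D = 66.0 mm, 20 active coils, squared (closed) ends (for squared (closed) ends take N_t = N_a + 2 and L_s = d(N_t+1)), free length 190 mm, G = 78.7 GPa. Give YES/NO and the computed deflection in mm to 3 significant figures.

NO, δ = 67.2 mm

k = Gd⁴/(8D³N_a) = (78.7×10³)(4.9⁴)/(8·66.0³·20) = 0.9863 N/mm
N_t = 22; L_s = 4.9·23 = 112.7 mm; δ_solid = L₀ − L_s = 190 − 112.7 = 77.3 mm
δ = F/k = 66.3/0.9863 = 67.221 mm
δ < δ_solid → spring does not go solid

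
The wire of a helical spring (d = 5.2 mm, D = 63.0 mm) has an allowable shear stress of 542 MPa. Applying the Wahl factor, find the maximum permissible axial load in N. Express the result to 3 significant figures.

425 N

C = D/d = 63.0/5.2 = 12.1154
K_W = (4C−1)/(4C−4) + 0.615/C = 47.462/44.462 + 0.0508 = 1.1182
τ_max = K·8FD/(πd³) → F_max = τ_allow·πd³/(8DK)
F_max = 542·π·5.2³/(8·63.0·1.1182) = 2.3942e+05/563.59 = 424.81 N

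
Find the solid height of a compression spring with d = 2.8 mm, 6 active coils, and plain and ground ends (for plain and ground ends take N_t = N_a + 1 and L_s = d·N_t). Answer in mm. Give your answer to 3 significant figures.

19.6 mm

plain and ground ends: N_t = N_a + 1 = 6 + 1 = 7
L_s = d·N_t = 2.8 × 7 = 19.6 mm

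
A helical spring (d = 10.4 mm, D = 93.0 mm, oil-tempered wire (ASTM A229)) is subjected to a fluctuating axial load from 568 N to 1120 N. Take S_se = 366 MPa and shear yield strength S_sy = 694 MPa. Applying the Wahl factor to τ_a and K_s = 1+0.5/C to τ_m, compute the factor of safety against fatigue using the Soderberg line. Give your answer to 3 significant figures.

C = D/d = 93.0/10.4 = 8.9423; K_W = (4C−1)/(4C−4)+0.615/C = 1.1632; K_s = 1+0.5/C = 1.0559
F_a = (F_max−F_min)/2 = 276 N; F_m = (F_max+F_min)/2 = 844 N
τ_a = K_W·8F_aD/(πd³) = 1.1632 × 58.107 = 67.591 MPa
τ_m = K_s·8F_mD/(πd³) = 1.0559 × 177.69 = 187.63 MPa
Soderberg: 1/n_f = τ_a/S_se + τ_m/S_sy = 67.591/366 + 187.63/694 = 0.18467 + 0.27036 = 0.45503
n_f = 1/0.45503 = 2.198

2.20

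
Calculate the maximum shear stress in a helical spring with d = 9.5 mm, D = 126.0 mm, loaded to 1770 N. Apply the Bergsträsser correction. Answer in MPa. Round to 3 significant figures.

729 MPa

Spring index C = D/d = 126.0/9.5 = 13.2632
K_B = (4C+2)/(4C−3) = 55.053/50.053 = 1.0999
τ₀ = 8FD/(πd³) = 8·1770·126.0/(π·9.5³) = 1.78416e+06/2693.5 = 662.39 MPa
τ_max = K·τ₀ = 1.0999 × 662.39 = 728.56 MPa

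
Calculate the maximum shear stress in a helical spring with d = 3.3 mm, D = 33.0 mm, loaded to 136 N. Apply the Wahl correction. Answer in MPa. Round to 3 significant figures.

Spring index C = D/d = 33.0/3.3 = 10.0000
K_W = (4C−1)/(4C−4) + 0.615/C = 39.000/36.000 + 0.0615 = 1.1448
τ₀ = 8FD/(πd³) = 8·136·33.0/(π·3.3³) = 35904/112.9 = 318.02 MPa
τ_max = K·τ₀ = 1.1448 × 318.02 = 364.08 MPa

364 MPa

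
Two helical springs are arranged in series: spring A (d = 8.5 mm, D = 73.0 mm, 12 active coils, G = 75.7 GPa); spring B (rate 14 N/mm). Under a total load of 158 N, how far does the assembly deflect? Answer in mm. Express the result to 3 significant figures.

k_A = Gd⁴/(8D³N_a) = (75.7×10³)(8.5⁴)/(8·73.0³·12) = 10.581 N/mm
Series: 1/k_eq = 1/10.581 + 1/14 = 0.16594; k_eq = 6.0264 N/mm
δ = F/k_eq = 158/6.0264 = 26.218 mm

26.2 mm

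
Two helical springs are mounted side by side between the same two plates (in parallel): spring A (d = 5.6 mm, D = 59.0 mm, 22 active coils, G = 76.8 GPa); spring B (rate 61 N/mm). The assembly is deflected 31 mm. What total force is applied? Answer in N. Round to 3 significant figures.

k_A = Gd⁴/(8D³N_a) = (76.8×10³)(5.6⁴)/(8·59.0³·22) = 2.0895 N/mm
Parallel: k_eq = 2.0895 + 61 = 63.09 N/mm
F = k_eq·δ = 63.09·31 = 1955.8 N

1960 N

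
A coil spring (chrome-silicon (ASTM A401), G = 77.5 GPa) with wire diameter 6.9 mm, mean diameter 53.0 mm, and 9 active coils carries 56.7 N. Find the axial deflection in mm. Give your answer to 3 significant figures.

k = Gd⁴/(8D³N_a) = (77.5×10³)(6.9⁴)/(8·53.0³·9) = 16.388 N/mm
δ = F/k = 56.7 / 16.388 = 3.4598 mm

3.46 mm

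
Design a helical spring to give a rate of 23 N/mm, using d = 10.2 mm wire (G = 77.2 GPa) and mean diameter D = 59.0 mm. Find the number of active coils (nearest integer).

N_a = Gd⁴/(8D³k) = (77.2×10³ × 10.2⁴)/(8 × 59.0³ × 23)
    = 8.35638e+08 / 3.77897e+07 = 22.11 → 22 coils

22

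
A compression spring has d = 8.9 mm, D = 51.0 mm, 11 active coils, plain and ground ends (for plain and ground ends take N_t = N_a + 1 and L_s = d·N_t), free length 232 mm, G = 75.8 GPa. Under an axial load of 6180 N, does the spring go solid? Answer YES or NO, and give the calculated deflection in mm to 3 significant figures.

YES, δ = 152 mm

k = Gd⁴/(8D³N_a) = (75.8×10³)(8.9⁴)/(8·51.0³·11) = 40.741 N/mm
N_t = 12; L_s = 8.9·12 = 106.8 mm; δ_solid = L₀ − L_s = 232 − 106.8 = 125.2 mm
δ = F/k = 6180/40.741 = 151.69 mm
δ ≥ δ_solid → spring goes solid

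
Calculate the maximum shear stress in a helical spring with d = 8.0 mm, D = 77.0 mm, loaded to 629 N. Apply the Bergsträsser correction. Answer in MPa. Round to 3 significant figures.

Spring index C = D/d = 77.0/8.0 = 9.6250
K_B = (4C+2)/(4C−3) = 40.500/35.500 = 1.1408
τ₀ = 8FD/(πd³) = 8·629·77.0/(π·8.0³) = 387464/1608.5 = 240.89 MPa
τ_max = K·τ₀ = 1.1408 × 240.89 = 274.81 MPa

275 MPa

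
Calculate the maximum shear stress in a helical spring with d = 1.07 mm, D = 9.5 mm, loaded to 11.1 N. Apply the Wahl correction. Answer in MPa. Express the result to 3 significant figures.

Spring index C = D/d = 9.5/1.07 = 8.8785
K_W = (4C−1)/(4C−4) + 0.615/C = 34.514/31.514 + 0.0693 = 1.1645
τ₀ = 8FD/(πd³) = 8·11.1·9.5/(π·1.07³) = 843.6/3.8486 = 219.2 MPa
τ_max = K·τ₀ = 1.1645 × 219.2 = 255.25 MPa

255 MPa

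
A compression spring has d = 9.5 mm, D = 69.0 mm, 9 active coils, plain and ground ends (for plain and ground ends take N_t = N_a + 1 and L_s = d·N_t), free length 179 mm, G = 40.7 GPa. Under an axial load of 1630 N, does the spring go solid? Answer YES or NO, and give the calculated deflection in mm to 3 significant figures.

YES, δ = 116 mm

k = Gd⁴/(8D³N_a) = (40.7×10³)(9.5⁴)/(8·69.0³·9) = 14.016 N/mm
N_t = 10; L_s = 9.5·10 = 95 mm; δ_solid = L₀ − L_s = 179 − 95 = 84 mm
δ = F/k = 1630/14.016 = 116.3 mm
δ ≥ δ_solid → spring goes solid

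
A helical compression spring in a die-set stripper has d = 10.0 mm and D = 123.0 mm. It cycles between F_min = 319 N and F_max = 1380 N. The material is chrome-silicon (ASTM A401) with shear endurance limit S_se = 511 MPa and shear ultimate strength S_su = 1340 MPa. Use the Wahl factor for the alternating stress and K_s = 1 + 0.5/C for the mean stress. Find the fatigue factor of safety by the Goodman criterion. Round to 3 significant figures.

C = D/d = 123.0/10.0 = 12.3000; K_W = (4C−1)/(4C−4)+0.615/C = 1.1164; K_s = 1+0.5/C = 1.0407
F_a = (F_max−F_min)/2 = 530.5 N; F_m = (F_max+F_min)/2 = 849.5 N
τ_a = K_W·8F_aD/(πd³) = 1.1164 × 166.16 = 185.5 MPa
τ_m = K_s·8F_mD/(πd³) = 1.0407 × 266.08 = 276.89 MPa
Goodman: 1/n_f = τ_a/S_se + τ_m/S_su = 185.5/511 + 276.89/1340 = 0.36301 + 0.20664 = 0.56965
n_f = 1/0.56965 = 1.755

1.76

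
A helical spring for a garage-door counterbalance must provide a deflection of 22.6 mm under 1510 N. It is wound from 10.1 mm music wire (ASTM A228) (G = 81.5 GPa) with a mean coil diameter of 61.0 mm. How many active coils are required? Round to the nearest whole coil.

7

Required rate k = F/δ = 1510/22.6 = 66.814 N/mm
N_a = Gd⁴/(8D³k) = (81.5×10³ × 10.1⁴)/(8 × 61.0³ × 66.814)
    = 8.48092e+08 / 1.21324e+08 = 6.99 → 7 coils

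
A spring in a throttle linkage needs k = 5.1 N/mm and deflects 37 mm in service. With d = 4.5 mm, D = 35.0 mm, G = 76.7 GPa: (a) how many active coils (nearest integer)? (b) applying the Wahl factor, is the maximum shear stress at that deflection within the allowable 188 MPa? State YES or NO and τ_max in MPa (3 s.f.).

(a) 18 coils; (b) NO, τ_max = 219 MPa

N_a = Gd⁴/(8D³k) = (76.7×10³)(4.5⁴)/(8·35.0³·5.1) = 17.98 → N_a = 18
Actual rate k = Gd⁴/(8D³·18) = 5.0942 N/mm
Working load F = kδ = 5.0942·37 = 188.49 N
C = 35.0/4.5 = 7.7778; K_W = (4C−1)/(4C−4)+0.615/C = 1.1897
τ_max = K_W·8FD/(πd³) = 1.1897·184.35 = 219.33 MPa
τ_max > 188 MPa → exceeds allowable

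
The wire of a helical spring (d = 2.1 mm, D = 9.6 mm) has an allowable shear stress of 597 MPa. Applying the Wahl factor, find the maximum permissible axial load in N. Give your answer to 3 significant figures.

168 N

C = D/d = 9.6/2.1 = 4.5714
K_W = (4C−1)/(4C−4) + 0.615/C = 17.286/14.286 + 0.1345 = 1.3445
τ_max = K·8FD/(πd³) → F_max = τ_allow·πd³/(8DK)
F_max = 597·π·2.1³/(8·9.6·1.3445) = 17369/103.26 = 168.21 N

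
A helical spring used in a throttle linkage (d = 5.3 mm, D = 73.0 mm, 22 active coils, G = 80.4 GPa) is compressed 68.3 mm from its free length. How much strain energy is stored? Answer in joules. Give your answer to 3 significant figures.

2.16 J

k = Gd⁴/(8D³N_a) = (80.4×10³)(5.3⁴)/(8·73.0³·22) = 0.92657 N/mm
U = ½kδ² = 0.5 × 0.92657 × 68.3² = 2161.2 N·mm = 2.1612 J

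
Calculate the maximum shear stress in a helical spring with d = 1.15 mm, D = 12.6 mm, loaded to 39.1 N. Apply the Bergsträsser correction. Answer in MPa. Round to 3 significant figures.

926 MPa

Spring index C = D/d = 12.6/1.15 = 10.9565
K_B = (4C+2)/(4C−3) = 45.826/40.826 = 1.1225
τ₀ = 8FD/(πd³) = 8·39.1·12.6/(π·1.15³) = 3941.28/4.778 = 824.89 MPa
τ_max = K·τ₀ = 1.1225 × 824.89 = 925.91 MPa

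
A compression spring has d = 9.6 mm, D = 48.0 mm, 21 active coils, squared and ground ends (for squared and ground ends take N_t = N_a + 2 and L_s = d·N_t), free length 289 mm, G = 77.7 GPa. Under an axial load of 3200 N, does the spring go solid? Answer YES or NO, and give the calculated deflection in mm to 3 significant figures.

YES, δ = 90.1 mm

k = Gd⁴/(8D³N_a) = (77.7×10³)(9.6⁴)/(8·48.0³·21) = 35.52 N/mm
N_t = 23; L_s = 9.6·23 = 220.8 mm; δ_solid = L₀ − L_s = 289 − 220.8 = 68.2 mm
δ = F/k = 3200/35.52 = 90.09 mm
δ ≥ δ_solid → spring goes solid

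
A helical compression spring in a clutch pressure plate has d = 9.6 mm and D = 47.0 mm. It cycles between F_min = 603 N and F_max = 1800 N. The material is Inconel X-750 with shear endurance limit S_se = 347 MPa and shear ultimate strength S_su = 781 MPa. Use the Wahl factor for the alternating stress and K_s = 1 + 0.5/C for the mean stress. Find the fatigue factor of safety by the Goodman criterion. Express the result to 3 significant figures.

1.86

C = D/d = 47.0/9.6 = 4.8958; K_W = (4C−1)/(4C−4)+0.615/C = 1.3181; K_s = 1+0.5/C = 1.1021
F_a = (F_max−F_min)/2 = 598.5 N; F_m = (F_max+F_min)/2 = 1201.5 N
τ_a = K_W·8F_aD/(πd³) = 1.3181 × 80.963 = 106.72 MPa
τ_m = K_s·8F_mD/(πd³) = 1.1021 × 162.54 = 179.13 MPa
Goodman: 1/n_f = τ_a/S_se + τ_m/S_su = 106.72/347 + 179.13/781 = 0.30755 + 0.22937 = 0.53692
n_f = 1/0.53692 = 1.862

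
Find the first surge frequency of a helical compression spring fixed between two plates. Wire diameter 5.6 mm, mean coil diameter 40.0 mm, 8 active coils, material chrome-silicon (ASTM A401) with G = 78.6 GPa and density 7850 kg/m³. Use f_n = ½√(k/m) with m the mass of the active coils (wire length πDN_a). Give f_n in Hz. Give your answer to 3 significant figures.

156 Hz

k = Gd⁴/(8D³N_a) = (78.6×10³)(5.6⁴)/(8·40.0³·8) = 18.872 N/mm = 18872 N/m
Wire length L = πDN_a = π·40.0·8 = 1005.3 mm
m = ρ·(πd²/4)·L = 7850 × 24.63×10⁻⁶ m² × 1.0053 m = 0.19437 kg
f_n = ½√(k/m) = 0.5·√(18872/0.19437) = 0.5·√(97091) = 155.8 Hz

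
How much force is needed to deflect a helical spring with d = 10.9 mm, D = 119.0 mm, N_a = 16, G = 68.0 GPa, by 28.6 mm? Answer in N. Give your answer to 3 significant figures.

k = Gd⁴/(8D³N_a) = (68.0×10³)(10.9⁴)/(8·119.0³·16) = 4.45 N/mm
F = k·δ = 4.45 × 28.6 = 127.27 N

127 N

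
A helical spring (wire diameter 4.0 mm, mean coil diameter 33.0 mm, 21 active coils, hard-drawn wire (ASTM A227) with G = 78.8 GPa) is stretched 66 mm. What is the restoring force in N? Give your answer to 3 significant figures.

k = Gd⁴/(8D³N_a) = (78.8×10³)(4.0⁴)/(8·33.0³·21) = 3.3413 N/mm
F = k·δ = 3.3413 × 66 = 220.53 N

221 N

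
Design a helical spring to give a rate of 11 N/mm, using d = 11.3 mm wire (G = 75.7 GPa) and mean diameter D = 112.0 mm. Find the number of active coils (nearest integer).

10

N_a = Gd⁴/(8D³k) = (75.7×10³ × 11.3⁴)/(8 × 112.0³ × 11)
    = 1.23427e+09 / 1.23634e+08 = 9.983 → 10 coils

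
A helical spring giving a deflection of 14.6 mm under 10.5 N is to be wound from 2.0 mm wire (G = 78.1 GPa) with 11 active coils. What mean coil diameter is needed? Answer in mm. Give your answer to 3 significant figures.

27.0 mm

Required rate k = F/δ = 10.5/14.6 = 0.71918 N/mm
D = (Gd⁴/(8N_a·k))^(1/3) = (78.1×10³·2.0⁴/(8·11·0.71918))^(1/3)
  = (19744.8)^(1/3) = 27.0282 mm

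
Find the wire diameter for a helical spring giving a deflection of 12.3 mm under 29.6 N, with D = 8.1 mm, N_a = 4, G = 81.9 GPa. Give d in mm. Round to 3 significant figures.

Required rate k = F/δ = 29.6/12.3 = 2.4065 N/mm
d = (8D³N_a·k / G)^(1/4) = (8·8.1³·4·2.4065 / (81.9×10³))^0.25
  = (0.4997)^0.25 = 0.8408 mm

0.841 mm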